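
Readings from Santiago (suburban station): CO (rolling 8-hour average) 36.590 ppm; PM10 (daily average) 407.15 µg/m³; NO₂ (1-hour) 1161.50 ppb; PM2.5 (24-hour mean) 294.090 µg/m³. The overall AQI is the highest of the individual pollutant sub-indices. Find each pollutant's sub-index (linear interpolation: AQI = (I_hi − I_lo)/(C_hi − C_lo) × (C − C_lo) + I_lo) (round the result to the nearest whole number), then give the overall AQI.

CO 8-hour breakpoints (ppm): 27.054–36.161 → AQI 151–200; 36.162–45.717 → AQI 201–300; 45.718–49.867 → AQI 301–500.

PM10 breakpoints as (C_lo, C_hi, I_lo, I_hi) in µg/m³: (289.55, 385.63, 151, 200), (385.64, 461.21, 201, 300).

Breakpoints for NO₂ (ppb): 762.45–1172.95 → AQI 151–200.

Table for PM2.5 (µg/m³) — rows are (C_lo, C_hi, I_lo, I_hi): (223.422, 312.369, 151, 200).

CO: 36.590 ∈ [36.162, 45.717] ↔ index [201, 300].
201 + (36.590−36.162)·(300−201)/(45.717−36.162) = 201 + 0.428·99/9.555 ≈ 205.43, so AQI = 205.
PM10: row 385.64–461.21 (AQI 201–300). (300−201)·(407.15−385.64)/(461.21−385.64) + 201 = 99·21.51/75.57 + 201 ≈ 229.18 → 229.
NO₂: 1161.50 ∈ [762.45, 1172.95] ↔ index [151, 200].
151 + (1161.50−762.45)·(200−151)/(1172.95−762.45) = 151 + 399.05·49/410.50 ≈ 198.63, so AQI = 199.
PM2.5: 294.090 ∈ [223.422, 312.369] ↔ index [151, 200].
151 + (294.090−223.422)·(200−151)/(312.369−223.422) = 151 + 70.668·49/88.947 ≈ 189.93, so AQI = 190.
Sub-indices: CO→205, PM10→229, NO₂→199, PM2.5→190. Overall AQI = max = 229; dominant pollutant is PM10.
AQI 229: Very Unhealthy.

229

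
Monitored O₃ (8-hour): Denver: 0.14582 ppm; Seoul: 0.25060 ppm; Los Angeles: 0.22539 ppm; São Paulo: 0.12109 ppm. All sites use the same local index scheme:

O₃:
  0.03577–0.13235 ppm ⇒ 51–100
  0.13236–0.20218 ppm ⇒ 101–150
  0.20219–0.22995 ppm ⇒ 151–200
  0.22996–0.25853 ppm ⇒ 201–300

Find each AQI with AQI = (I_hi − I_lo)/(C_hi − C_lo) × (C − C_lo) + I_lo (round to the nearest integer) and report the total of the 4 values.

669

Denver: row 0.13236–0.20218 (AQI 101–150). (150−101)·(0.14582−0.13236)/(0.20218−0.13236) + 101 = 49·0.01346/0.06982 + 101 ≈ 110.45 → 110.
Seoul 0.25060: bracket 0.22996–0.25853 → index 201–300; slope 99/0.02857, offset 0.02064.
AQI = 201 + 99/0.02857·0.02064 ≈ 272.52 ⇒ 273.
Los Angeles: 0.22539 lies in 0.20219–0.22995, so I_lo=151, I_hi=200, C_lo=0.20219, C_hi=0.22995.
(200−151)/(0.22995−0.20219) × (0.22539−0.20219) + 151 = 49/0.02776 × 0.02320 + 151 ≈ 191.95 → 192.
São Paulo: row 0.03577–0.13235 (AQI 51–100). (100−51)·(0.12109−0.03577)/(0.13235−0.03577) + 51 = 49·0.08532/0.09658 + 51 ≈ 94.29 → 94.
AQIs: Denver=110, Seoul=273, Los Angeles=192, São Paulo=94. Sum = 110 + 273 + 192 + 94 = 669.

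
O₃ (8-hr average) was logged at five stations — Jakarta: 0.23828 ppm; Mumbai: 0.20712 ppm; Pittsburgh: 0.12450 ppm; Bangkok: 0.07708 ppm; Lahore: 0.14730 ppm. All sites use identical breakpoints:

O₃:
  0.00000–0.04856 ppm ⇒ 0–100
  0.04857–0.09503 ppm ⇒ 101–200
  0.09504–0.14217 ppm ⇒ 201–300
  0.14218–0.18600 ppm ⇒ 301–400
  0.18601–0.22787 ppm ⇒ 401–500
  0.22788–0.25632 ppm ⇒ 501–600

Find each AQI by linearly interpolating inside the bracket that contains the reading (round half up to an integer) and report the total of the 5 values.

Jakarta: 0.23828 ∈ [0.22788, 0.25632] ↔ index [501, 600].
501 + (0.23828−0.22788)·(600−501)/(0.25632−0.22788) = 501 + 0.01040·99/0.02844 ≈ 537.20, so AQI = 537.
Mumbai: row 0.18601–0.22787 (AQI 401–500). (500−401)·(0.20712−0.18601)/(0.22787−0.18601) + 401 = 99·0.02111/0.04186 + 401 ≈ 450.93 → 451.
Pittsburgh: 0.12450 ∈ [0.09504, 0.14217] ↔ index [201, 300].
201 + (0.12450−0.09504)·(300−201)/(0.14217−0.09504) = 201 + 0.02946·99/0.04713 ≈ 262.88, so AQI = 263.
Bangkok: 0.07708 lies in 0.04857–0.09503, so I_lo=101, I_hi=200, C_lo=0.04857, C_hi=0.09503.
(200−101)/(0.09503−0.04857) × (0.07708−0.04857) + 101 = 99/0.04646 × 0.02851 + 101 ≈ 161.75 → 162.
Lahore: 0.14730 lies in 0.14218–0.18600, so I_lo=301, I_hi=400, C_lo=0.14218, C_hi=0.18600.
(400−301)/(0.18600−0.14218) × (0.14730−0.14218) + 301 = 99/0.04382 × 0.00512 + 301 ≈ 312.57 → 313.
AQIs: Jakarta=537, Mumbai=451, Pittsburgh=263, Bangkok=162, Lahore=313. Sum = 537 + 451 + 263 + 162 + 313 = 1726.

1726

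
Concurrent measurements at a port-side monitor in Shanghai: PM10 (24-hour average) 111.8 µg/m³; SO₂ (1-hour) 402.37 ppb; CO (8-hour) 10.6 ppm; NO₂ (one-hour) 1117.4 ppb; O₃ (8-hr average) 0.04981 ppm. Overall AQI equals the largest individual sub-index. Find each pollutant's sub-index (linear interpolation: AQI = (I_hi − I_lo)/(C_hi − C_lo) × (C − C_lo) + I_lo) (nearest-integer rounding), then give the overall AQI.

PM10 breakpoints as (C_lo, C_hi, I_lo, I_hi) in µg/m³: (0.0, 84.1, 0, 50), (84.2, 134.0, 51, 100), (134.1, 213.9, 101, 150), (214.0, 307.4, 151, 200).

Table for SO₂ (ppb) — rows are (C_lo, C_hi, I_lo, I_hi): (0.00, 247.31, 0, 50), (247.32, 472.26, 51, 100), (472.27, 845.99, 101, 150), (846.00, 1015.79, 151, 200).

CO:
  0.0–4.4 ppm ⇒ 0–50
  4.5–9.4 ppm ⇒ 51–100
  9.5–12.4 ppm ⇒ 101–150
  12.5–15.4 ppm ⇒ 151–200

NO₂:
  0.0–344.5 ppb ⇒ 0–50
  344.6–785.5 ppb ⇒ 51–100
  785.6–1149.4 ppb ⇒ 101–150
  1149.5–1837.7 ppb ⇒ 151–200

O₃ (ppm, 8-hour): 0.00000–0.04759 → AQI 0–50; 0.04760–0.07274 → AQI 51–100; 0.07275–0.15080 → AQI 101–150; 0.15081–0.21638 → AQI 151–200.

146

PM10 111.8: bracket 84.2–134.0 → index 51–100; slope 49/49.8, offset 27.6.
AQI = 51 + 49/49.8·27.6 ≈ 78.16 ⇒ 78.
SO₂ 402.37: bracket 247.32–472.26 → index 51–100; slope 49/224.94, offset 155.05.
AQI = 51 + 49/224.94·155.05 ≈ 84.78 ⇒ 85.
CO: 10.6 ∈ [9.5, 12.4] ↔ index [101, 150].
101 + (10.6−9.5)·(150−101)/(12.4−9.5) = 101 + 1.1·49/2.9 ≈ 119.59, so AQI = 120.
NO₂: 1117.4 ∈ [785.6, 1149.4] ↔ index [101, 150].
101 + (1117.4−785.6)·(150−101)/(1149.4−785.6) = 101 + 331.8·49/363.8 ≈ 145.69, so AQI = 146.
O₃: row 0.04760–0.07274 (AQI 51–100). (100−51)·(0.04981−0.04760)/(0.07274−0.04760) + 51 = 49·0.00221/0.02514 + 51 ≈ 55.31 → 55.
Sub-indices: PM10→78, SO₂→85, CO→120, NO₂→146, O₃→55. Overall AQI = max = 146; dominant pollutant is NO₂.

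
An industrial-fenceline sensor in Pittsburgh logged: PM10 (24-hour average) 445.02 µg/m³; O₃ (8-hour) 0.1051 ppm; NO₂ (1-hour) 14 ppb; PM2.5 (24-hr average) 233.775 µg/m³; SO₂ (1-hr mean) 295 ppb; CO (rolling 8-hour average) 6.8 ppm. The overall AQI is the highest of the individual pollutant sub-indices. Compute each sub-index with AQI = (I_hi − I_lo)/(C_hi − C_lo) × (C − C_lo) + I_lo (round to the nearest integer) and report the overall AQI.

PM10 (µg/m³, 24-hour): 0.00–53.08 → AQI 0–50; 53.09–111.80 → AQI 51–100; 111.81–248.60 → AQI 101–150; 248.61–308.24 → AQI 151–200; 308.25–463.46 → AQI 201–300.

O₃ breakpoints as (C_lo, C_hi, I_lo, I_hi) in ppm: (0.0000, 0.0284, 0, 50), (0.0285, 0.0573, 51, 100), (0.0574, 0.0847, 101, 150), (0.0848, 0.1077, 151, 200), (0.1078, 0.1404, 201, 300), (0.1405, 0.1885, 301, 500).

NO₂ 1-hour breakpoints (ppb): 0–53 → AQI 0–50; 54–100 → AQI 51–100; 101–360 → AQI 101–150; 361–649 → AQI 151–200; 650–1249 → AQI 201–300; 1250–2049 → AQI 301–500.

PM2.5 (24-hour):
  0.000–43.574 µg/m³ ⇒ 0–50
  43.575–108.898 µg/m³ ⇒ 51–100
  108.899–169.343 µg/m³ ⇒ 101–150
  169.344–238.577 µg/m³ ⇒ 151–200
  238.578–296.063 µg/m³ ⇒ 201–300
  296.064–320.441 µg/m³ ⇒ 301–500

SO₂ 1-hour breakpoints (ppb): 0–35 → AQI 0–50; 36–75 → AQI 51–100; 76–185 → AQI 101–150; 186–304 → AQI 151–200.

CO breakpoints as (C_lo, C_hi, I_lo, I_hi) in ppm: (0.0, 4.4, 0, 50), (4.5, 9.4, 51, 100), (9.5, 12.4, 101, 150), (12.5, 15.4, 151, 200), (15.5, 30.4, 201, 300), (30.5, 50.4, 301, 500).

PM10 445.02: bracket 308.25–463.46 → index 201–300; slope 99/155.21, offset 136.77.
AQI = 201 + 99/155.21·136.77 ≈ 288.24 ⇒ 288.
O₃: row 0.0848–0.1077 (AQI 151–200). (200−151)·(0.1051−0.0848)/(0.1077−0.0848) + 151 = 49·0.0203/0.0229 + 151 ≈ 194.44 → 194.
NO₂: 14 ∈ [0, 53] ↔ index [0, 50].
0 + (14−0)·(50−0)/(53−0) = 0 + 14·50/53 ≈ 13.21, so AQI = 13.
PM2.5 233.775: bracket 169.344–238.577 → index 151–200; slope 49/69.233, offset 64.431.
AQI = 151 + 49/69.233·64.431 ≈ 196.60 ⇒ 197.
SO₂: 295 lies in 186–304, so I_lo=151, I_hi=200, C_lo=186, C_hi=304.
(200−151)/(304−186) × (295−186) + 151 = 49/118 × 109 + 151 ≈ 196.26 → 196.
CO: 6.8 lies in 4.5–9.4, so I_lo=51, I_hi=100, C_lo=4.5, C_hi=9.4.
(100−51)/(9.4−4.5) × (6.8−4.5) + 51 = 49/4.9 × 2.3 + 51 ≈ 74.00 → 74.
Sub-indices: PM10→288, O₃→194, NO₂→13, PM2.5→197, SO₂→196, CO→74. Overall AQI = max = 288; dominant pollutant is PM10.

288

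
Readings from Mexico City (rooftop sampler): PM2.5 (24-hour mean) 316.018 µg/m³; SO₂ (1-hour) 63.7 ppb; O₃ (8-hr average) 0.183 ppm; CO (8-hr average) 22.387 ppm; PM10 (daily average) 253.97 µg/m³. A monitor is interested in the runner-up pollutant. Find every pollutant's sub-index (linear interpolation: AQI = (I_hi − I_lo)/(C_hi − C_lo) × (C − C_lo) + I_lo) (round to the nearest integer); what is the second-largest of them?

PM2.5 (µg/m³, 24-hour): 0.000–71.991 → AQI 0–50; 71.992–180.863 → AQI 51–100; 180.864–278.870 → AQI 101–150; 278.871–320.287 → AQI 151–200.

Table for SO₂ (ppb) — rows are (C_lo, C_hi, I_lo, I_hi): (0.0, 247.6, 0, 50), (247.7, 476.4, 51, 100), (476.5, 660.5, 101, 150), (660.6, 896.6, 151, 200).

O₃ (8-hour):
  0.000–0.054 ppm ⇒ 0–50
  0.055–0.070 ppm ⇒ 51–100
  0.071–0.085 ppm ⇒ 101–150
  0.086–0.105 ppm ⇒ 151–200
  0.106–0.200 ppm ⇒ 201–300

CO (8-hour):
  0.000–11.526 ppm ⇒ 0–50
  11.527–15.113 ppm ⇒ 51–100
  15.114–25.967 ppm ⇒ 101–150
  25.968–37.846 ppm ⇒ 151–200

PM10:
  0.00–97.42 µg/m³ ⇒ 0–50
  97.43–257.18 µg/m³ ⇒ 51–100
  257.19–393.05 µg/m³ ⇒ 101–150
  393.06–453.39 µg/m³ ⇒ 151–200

195

PM2.5: 316.018 ∈ [278.871, 320.287] ↔ index [151, 200].
151 + (316.018−278.871)·(200−151)/(320.287−278.871) = 151 + 37.147·49/41.416 ≈ 194.95, so AQI = 195.
SO₂ 63.7: bracket 0.0–247.6 → index 0–50; slope 50/247.6, offset 63.7.
AQI = 0 + 50/247.6·63.7 ≈ 12.86 ⇒ 13.
O₃: 0.183 lies in 0.106–0.200, so I_lo=201, I_hi=300, C_lo=0.106, C_hi=0.200.
(300−201)/(0.200−0.106) × (0.183−0.106) + 201 = 99/0.094 × 0.077 + 201 ≈ 282.10 → 282.
CO 22.387: bracket 15.114–25.967 → index 101–150; slope 49/10.853, offset 7.273.
AQI = 101 + 49/10.853·7.273 ≈ 133.84 ⇒ 134.
PM10: 253.97 lies in 97.43–257.18, so I_lo=51, I_hi=100, C_lo=97.43, C_hi=257.18.
(100−51)/(257.18−97.43) × (253.97−97.43) + 51 = 49/159.75 × 156.54 + 51 ≈ 99.02 → 99.
Sub-indices: PM2.5→195, SO₂→13, O₃→282, CO→134, PM10→99. Ranked high→low: 282, 195, 134, 99, 13. Second-highest sub-index = 195.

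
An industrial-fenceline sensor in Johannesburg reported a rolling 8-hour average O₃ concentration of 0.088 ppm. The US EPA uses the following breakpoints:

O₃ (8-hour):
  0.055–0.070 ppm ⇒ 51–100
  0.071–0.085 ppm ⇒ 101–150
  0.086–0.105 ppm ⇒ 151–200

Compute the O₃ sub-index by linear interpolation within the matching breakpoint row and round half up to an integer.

O₃ 0.088: bracket 0.086–0.105 → index 151–200; slope 49/0.019, offset 0.002.
AQI = 151 + 49/0.019·0.002 ≈ 156.16 ⇒ 156.

156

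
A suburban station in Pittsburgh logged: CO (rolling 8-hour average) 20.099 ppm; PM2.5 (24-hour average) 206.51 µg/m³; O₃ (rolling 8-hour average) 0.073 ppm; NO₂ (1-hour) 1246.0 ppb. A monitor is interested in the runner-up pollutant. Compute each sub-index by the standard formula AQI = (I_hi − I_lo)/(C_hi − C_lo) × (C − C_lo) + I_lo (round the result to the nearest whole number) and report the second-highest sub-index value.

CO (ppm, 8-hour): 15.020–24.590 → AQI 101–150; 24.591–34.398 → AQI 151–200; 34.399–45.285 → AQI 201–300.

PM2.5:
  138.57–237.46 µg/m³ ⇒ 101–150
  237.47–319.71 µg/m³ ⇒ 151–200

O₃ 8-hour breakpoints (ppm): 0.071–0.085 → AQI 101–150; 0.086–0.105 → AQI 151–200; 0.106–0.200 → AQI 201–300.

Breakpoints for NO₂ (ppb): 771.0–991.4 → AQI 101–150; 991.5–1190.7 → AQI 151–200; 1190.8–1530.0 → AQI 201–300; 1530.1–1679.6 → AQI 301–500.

135

CO: 20.099 lies in 15.020–24.590, so I_lo=101, I_hi=150, C_lo=15.020, C_hi=24.590.
(150−101)/(24.590−15.020) × (20.099−15.020) + 101 = 49/9.570 × 5.079 + 101 ≈ 127.01 → 127.
PM2.5: 206.51 lies in 138.57–237.46, so I_lo=101, I_hi=150, C_lo=138.57, C_hi=237.46.
(150−101)/(237.46−138.57) × (206.51−138.57) + 101 = 49/98.89 × 67.94 + 101 ≈ 134.66 → 135.
O₃ 0.073: bracket 0.071–0.085 → index 101–150; slope 49/0.014, offset 0.002.
AQI = 101 + 49/0.014·0.002 ≈ 108.00 ⇒ 108.
NO₂ 1246.0: bracket 1190.8–1530.0 → index 201–300; slope 99/339.2, offset 55.2.
AQI = 201 + 99/339.2·55.2 ≈ 217.11 ⇒ 217.
Sub-indices: CO→127, PM2.5→135, O₃→108, NO₂→217. Ranked high→low: 217, 135, 127, 108. Second-highest sub-index = 135.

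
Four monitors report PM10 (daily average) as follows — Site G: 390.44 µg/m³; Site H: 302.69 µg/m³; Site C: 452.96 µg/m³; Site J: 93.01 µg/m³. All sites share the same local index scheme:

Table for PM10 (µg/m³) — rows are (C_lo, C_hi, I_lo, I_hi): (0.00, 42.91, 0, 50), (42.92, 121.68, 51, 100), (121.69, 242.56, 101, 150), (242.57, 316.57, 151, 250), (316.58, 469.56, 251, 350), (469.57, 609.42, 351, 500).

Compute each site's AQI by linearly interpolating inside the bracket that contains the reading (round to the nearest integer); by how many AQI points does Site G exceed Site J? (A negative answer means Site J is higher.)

Site G 390.44: bracket 316.58–469.56 → index 251–350; slope 99/152.98, offset 73.86.
AQI = 251 + 99/152.98·73.86 ≈ 298.80 ⇒ 299.
Site H: 302.69 ∈ [242.57, 316.57] ↔ index [151, 250].
151 + (302.69−242.57)·(250−151)/(316.57−242.57) = 151 + 60.12·99/74.00 ≈ 231.43, so AQI = 231.
Site C: 452.96 ∈ [316.58, 469.56] ↔ index [251, 350].
251 + (452.96−316.58)·(350−251)/(469.56−316.58) = 251 + 136.38·99/152.98 ≈ 339.26, so AQI = 339.
Site J: 93.01 ∈ [42.92, 121.68] ↔ index [51, 100].
51 + (93.01−42.92)·(100−51)/(121.68−42.92) = 51 + 50.09·49/78.76 ≈ 82.16, so AQI = 82.
AQIs: Site G=299, Site H=231, Site C=339, Site J=82. Site G (299) − Site J (82) = 217.

217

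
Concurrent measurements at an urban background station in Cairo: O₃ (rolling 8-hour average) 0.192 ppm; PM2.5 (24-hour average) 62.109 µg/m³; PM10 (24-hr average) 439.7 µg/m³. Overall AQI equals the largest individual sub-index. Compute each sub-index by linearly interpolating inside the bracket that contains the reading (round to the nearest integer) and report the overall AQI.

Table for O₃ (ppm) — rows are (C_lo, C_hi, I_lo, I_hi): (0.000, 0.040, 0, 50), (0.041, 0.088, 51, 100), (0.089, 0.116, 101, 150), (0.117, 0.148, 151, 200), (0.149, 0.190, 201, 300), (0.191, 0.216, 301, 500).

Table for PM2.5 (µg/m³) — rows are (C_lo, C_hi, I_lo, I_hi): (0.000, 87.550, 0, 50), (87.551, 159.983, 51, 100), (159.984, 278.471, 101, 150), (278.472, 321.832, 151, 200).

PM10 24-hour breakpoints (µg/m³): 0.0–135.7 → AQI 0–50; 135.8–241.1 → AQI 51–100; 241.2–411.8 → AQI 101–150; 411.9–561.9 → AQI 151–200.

309

O₃: 0.192 ∈ [0.191, 0.216] ↔ index [301, 500].
301 + (0.192−0.191)·(500−301)/(0.216−0.191) = 301 + 0.001·199/0.025 ≈ 308.96, so AQI = 309.
PM2.5: 62.109 ∈ [0.000, 87.550] ↔ index [0, 50].
0 + (62.109−0.000)·(50−0)/(87.550−0.000) = 0 + 62.109·50/87.550 ≈ 35.47, so AQI = 35.
PM10: 439.7 lies in 411.9–561.9, so I_lo=151, I_hi=200, C_lo=411.9, C_hi=561.9.
(200−151)/(561.9−411.9) × (439.7−411.9) + 151 = 49/150.0 × 27.8 + 151 ≈ 160.08 → 160.
Sub-indices: O₃→309, PM2.5→35, PM10→160. Overall AQI = max = 309; dominant pollutant is O₃.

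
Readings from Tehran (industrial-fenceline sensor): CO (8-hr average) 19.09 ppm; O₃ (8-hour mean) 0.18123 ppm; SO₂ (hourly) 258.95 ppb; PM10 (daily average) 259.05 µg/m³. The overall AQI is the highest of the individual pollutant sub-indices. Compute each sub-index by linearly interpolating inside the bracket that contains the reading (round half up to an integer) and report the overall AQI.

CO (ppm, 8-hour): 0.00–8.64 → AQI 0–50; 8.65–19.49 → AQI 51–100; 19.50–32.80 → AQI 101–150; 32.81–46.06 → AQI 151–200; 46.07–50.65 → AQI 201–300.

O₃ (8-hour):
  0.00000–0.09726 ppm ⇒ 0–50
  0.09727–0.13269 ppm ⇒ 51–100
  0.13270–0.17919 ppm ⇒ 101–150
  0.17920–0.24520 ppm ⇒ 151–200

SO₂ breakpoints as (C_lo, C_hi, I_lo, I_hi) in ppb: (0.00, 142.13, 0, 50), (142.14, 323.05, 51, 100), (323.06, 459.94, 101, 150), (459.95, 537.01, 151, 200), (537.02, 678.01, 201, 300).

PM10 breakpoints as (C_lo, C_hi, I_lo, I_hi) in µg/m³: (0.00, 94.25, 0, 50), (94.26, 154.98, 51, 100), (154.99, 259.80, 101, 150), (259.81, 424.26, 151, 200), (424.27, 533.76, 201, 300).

153

CO: 19.09 lies in 8.65–19.49, so I_lo=51, I_hi=100, C_lo=8.65, C_hi=19.49.
(100−51)/(19.49−8.65) × (19.09−8.65) + 51 = 49/10.84 × 10.44 + 51 ≈ 98.19 → 98.
O₃: 0.18123 ∈ [0.17920, 0.24520] ↔ index [151, 200].
151 + (0.18123−0.17920)·(200−151)/(0.24520−0.17920) = 151 + 0.00203·49/0.06600 ≈ 152.51, so AQI = 153.
SO₂: row 142.14–323.05 (AQI 51–100). (100−51)·(258.95−142.14)/(323.05−142.14) + 51 = 49·116.81/180.91 + 51 ≈ 82.64 → 83.
PM10: 259.05 lies in 154.99–259.80, so I_lo=101, I_hi=150, C_lo=154.99, C_hi=259.80.
(150−101)/(259.80−154.99) × (259.05−154.99) + 101 = 49/104.81 × 104.06 + 101 ≈ 149.65 → 150.
Sub-indices: CO→98, O₃→153, SO₂→83, PM10→150. Overall AQI = max = 153; dominant pollutant is O₃.
AQI 153: Unhealthy.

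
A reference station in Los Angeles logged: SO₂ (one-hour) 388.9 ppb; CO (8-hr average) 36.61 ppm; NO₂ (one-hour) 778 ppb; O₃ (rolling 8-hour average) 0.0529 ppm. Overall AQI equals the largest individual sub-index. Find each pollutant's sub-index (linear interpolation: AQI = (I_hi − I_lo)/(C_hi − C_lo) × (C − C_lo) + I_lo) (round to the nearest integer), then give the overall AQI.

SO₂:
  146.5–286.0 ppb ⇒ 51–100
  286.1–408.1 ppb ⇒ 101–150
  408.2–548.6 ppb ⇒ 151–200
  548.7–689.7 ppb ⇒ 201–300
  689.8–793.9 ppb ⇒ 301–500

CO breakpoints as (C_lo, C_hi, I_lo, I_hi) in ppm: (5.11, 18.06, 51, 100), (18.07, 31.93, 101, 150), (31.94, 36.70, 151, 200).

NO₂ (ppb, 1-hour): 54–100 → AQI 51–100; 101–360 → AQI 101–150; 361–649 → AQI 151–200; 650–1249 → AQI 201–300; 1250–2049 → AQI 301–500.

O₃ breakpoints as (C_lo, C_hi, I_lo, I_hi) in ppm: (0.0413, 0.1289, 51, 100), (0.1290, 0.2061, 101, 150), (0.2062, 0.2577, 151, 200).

SO₂: 388.9 ∈ [286.1, 408.1] ↔ index [101, 150].
101 + (388.9−286.1)·(150−101)/(408.1−286.1) = 101 + 102.8·49/122.0 ≈ 142.29, so AQI = 142.
CO 36.61: bracket 31.94–36.70 → index 151–200; slope 49/4.76, offset 4.67.
AQI = 151 + 49/4.76·4.67 ≈ 199.07 ⇒ 199.
NO₂: 778 ∈ [650, 1249] ↔ index [201, 300].
201 + (778−650)·(300−201)/(1249−650) = 201 + 128·99/599 ≈ 222.16, so AQI = 222.
O₃: 0.0529 lies in 0.0413–0.1289, so I_lo=51, I_hi=100, C_lo=0.0413, C_hi=0.1289.
(100−51)/(0.1289−0.0413) × (0.0529−0.0413) + 51 = 49/0.0876 × 0.0116 + 51 ≈ 57.49 → 57.
Sub-indices: SO₂→142, CO→199, NO₂→222, O₃→57. Overall AQI = max = 222; dominant pollutant is NO₂.

222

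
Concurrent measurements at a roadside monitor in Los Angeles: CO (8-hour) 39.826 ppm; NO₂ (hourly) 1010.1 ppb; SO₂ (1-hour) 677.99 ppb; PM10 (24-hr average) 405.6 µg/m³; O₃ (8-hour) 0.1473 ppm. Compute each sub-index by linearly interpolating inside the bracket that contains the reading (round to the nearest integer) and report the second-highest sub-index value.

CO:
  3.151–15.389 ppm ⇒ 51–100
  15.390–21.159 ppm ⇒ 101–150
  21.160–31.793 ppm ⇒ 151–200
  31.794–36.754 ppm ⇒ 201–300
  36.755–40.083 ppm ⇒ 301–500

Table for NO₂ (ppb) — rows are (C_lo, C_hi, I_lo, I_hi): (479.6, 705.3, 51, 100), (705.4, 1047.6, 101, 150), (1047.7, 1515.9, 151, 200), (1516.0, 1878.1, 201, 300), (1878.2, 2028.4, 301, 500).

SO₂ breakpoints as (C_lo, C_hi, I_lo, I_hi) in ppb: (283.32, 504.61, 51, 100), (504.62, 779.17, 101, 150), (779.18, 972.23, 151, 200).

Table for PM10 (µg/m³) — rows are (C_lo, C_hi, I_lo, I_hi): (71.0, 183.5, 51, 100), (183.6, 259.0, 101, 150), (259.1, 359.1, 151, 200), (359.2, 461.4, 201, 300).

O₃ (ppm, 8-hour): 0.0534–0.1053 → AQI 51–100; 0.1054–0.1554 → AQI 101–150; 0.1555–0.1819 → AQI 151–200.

246

CO: row 36.755–40.083 (AQI 301–500). (500−301)·(39.826−36.755)/(40.083−36.755) + 301 = 199·3.071/3.328 + 301 ≈ 484.63 → 485.
NO₂: 1010.1 ∈ [705.4, 1047.6] ↔ index [101, 150].
101 + (1010.1−705.4)·(150−101)/(1047.6−705.4) = 101 + 304.7·49/342.2 ≈ 144.63, so AQI = 145.
SO₂: 677.99 ∈ [504.62, 779.17] ↔ index [101, 150].
101 + (677.99−504.62)·(150−101)/(779.17−504.62) = 101 + 173.37·49/274.55 ≈ 131.94, so AQI = 132.
PM10: 405.6 ∈ [359.2, 461.4] ↔ index [201, 300].
201 + (405.6−359.2)·(300−201)/(461.4−359.2) = 201 + 46.4·99/102.2 ≈ 245.95, so AQI = 246.
O₃: row 0.1054–0.1554 (AQI 101–150). (150−101)·(0.1473−0.1054)/(0.1554−0.1054) + 101 = 49·0.0419/0.0500 + 101 ≈ 142.06 → 142.
Sub-indices: CO→485, NO₂→145, SO₂→132, PM10→246, O₃→142. Ranked high→low: 485, 246, 145, 142, 132. Second-highest sub-index = 246.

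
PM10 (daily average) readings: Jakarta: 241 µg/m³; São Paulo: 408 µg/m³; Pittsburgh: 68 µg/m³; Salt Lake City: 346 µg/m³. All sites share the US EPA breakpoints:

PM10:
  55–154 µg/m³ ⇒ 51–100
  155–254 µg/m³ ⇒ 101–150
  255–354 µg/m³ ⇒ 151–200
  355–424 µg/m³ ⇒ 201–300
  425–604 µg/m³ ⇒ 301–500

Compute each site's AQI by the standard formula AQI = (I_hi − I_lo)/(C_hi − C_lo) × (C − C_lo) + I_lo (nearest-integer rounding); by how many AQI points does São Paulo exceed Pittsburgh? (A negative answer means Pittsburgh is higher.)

220

Jakarta: row 155–254 (AQI 101–150). (150−101)·(241−155)/(254−155) + 101 = 49·86/99 + 101 ≈ 143.57 → 144.
São Paulo: row 355–424 (AQI 201–300). (300−201)·(408−355)/(424−355) + 201 = 99·53/69 + 201 ≈ 277.04 → 277.
Pittsburgh: 68 lies in 55–154, so I_lo=51, I_hi=100, C_lo=55, C_hi=154.
(100−51)/(154−55) × (68−55) + 51 = 49/99 × 13 + 51 ≈ 57.43 → 57.
Salt Lake City: 346 lies in 255–354, so I_lo=151, I_hi=200, C_lo=255, C_hi=354.
(200−151)/(354−255) × (346−255) + 151 = 49/99 × 91 + 151 ≈ 196.04 → 196.
AQIs: Jakarta=144, São Paulo=277, Pittsburgh=57, Salt Lake City=196. São Paulo (277) − Pittsburgh (57) = 220.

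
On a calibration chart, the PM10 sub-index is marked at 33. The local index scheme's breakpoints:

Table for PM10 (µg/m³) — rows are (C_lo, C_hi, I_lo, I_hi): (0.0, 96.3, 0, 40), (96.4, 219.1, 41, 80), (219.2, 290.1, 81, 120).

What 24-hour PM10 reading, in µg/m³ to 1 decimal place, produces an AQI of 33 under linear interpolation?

AQI 33 lies in the 0–40 band, which corresponds to 0.0–96.3 µg/m³.
C = 0.0 + (33−0)×(96.3−0.0)/(40−0) = 0.0 + 33×96.3/40 ≈ 79.448 µg/m³ → 79.4 µg/m³ to 1 dp.

79.4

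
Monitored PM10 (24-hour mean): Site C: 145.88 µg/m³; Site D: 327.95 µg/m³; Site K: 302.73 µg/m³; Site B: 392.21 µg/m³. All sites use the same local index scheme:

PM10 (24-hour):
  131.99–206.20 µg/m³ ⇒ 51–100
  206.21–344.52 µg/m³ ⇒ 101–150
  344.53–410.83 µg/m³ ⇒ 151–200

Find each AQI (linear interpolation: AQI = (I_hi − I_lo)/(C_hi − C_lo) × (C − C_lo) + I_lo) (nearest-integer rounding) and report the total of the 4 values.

525

Site C: 145.88 lies in 131.99–206.20, so I_lo=51, I_hi=100, C_lo=131.99, C_hi=206.20.
(100−51)/(206.20−131.99) × (145.88−131.99) + 51 = 49/74.21 × 13.89 + 51 ≈ 60.17 → 60.
Site D 327.95: bracket 206.21–344.52 → index 101–150; slope 49/138.31, offset 121.74.
AQI = 101 + 49/138.31·121.74 ≈ 144.13 ⇒ 144.
Site K: 302.73 lies in 206.21–344.52, so I_lo=101, I_hi=150, C_lo=206.21, C_hi=344.52.
(150−101)/(344.52−206.21) × (302.73−206.21) + 101 = 49/138.31 × 96.52 + 101 ≈ 135.19 → 135.
Site B: 392.21 lies in 344.53–410.83, so I_lo=151, I_hi=200, C_lo=344.53, C_hi=410.83.
(200−151)/(410.83−344.53) × (392.21−344.53) + 151 = 49/66.30 × 47.68 + 151 ≈ 186.24 → 186.
AQIs: Site C=60, Site D=144, Site K=135, Site B=186. Sum = 60 + 144 + 135 + 186 = 525.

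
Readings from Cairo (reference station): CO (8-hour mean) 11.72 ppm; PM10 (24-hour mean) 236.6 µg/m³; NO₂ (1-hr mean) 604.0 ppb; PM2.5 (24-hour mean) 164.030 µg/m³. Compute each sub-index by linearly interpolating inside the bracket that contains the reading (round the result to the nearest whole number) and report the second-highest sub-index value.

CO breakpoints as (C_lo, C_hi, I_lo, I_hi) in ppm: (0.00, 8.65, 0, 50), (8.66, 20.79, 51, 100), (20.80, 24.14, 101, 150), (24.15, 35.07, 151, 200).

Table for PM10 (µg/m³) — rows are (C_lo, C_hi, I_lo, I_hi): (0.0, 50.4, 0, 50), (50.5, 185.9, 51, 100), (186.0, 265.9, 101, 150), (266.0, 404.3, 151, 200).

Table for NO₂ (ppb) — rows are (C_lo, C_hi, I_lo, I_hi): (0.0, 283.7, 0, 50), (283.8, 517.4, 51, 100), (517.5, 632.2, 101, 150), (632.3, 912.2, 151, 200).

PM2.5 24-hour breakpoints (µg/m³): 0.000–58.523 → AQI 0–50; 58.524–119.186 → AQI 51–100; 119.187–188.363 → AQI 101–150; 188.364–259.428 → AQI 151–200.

CO 11.72: bracket 8.66–20.79 → index 51–100; slope 49/12.13, offset 3.06.
AQI = 51 + 49/12.13·3.06 ≈ 63.36 ⇒ 63.
PM10: 236.6 ∈ [186.0, 265.9] ↔ index [101, 150].
101 + (236.6−186.0)·(150−101)/(265.9−186.0) = 101 + 50.6·49/79.9 ≈ 132.03, so AQI = 132.
NO₂: row 517.5–632.2 (AQI 101–150). (150−101)·(604.0−517.5)/(632.2−517.5) + 101 = 49·86.5/114.7 + 101 ≈ 137.95 → 138.
PM2.5 164.030: bracket 119.187–188.363 → index 101–150; slope 49/69.176, offset 44.843.
AQI = 101 + 49/69.176·44.843 ≈ 132.76 ⇒ 133.
Sub-indices: CO→63, PM10→132, NO₂→138, PM2.5→133. Ranked high→low: 138, 133, 132, 63. Second-highest sub-index = 133.

133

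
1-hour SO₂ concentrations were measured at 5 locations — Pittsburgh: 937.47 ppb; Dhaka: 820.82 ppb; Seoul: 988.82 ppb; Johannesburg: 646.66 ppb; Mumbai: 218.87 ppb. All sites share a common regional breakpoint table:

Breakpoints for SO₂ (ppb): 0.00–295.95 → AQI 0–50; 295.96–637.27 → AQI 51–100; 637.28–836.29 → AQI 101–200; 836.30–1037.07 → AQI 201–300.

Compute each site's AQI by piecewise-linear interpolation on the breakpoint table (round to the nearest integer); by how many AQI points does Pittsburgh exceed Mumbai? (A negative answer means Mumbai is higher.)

Pittsburgh: 937.47 lies in 836.30–1037.07, so I_lo=201, I_hi=300, C_lo=836.30, C_hi=1037.07.
(300−201)/(1037.07−836.30) × (937.47−836.30) + 201 = 99/200.77 × 101.17 + 201 ≈ 250.89 → 251.
Dhaka 820.82: bracket 637.28–836.29 → index 101–200; slope 99/199.01, offset 183.54.
AQI = 101 + 99/199.01·183.54 ≈ 192.30 ⇒ 192.
Seoul: row 836.30–1037.07 (AQI 201–300). (300−201)·(988.82−836.30)/(1037.07−836.30) + 201 = 99·152.52/200.77 + 201 ≈ 276.21 → 276.
Johannesburg 646.66: bracket 637.28–836.29 → index 101–200; slope 99/199.01, offset 9.38.
AQI = 101 + 99/199.01·9.38 ≈ 105.67 ⇒ 106.
Mumbai: row 0.00–295.95 (AQI 0–50). (50−0)·(218.87−0.00)/(295.95−0.00) + 0 = 50·218.87/295.95 + 0 ≈ 36.98 → 37.
AQIs: Pittsburgh=251, Dhaka=192, Seoul=276, Johannesburg=106, Mumbai=37. Pittsburgh (251) − Mumbai (37) = 214.

214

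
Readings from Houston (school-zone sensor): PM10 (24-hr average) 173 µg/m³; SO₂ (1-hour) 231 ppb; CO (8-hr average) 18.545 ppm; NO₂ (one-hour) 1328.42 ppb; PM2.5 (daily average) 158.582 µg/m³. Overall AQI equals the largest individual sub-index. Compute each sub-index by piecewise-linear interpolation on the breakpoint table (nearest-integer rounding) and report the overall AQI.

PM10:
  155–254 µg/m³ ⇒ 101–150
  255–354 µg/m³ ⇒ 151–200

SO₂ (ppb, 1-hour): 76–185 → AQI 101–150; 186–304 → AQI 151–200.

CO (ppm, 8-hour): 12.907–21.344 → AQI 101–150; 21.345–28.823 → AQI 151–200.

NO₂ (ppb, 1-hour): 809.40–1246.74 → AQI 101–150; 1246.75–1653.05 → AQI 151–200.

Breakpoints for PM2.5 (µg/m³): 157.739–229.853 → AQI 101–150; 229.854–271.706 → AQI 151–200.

170

PM10: 173 ∈ [155, 254] ↔ index [101, 150].
101 + (173−155)·(150−101)/(254−155) = 101 + 18·49/99 ≈ 109.91, so AQI = 110.
SO₂: 231 lies in 186–304, so I_lo=151, I_hi=200, C_lo=186, C_hi=304.
(200−151)/(304−186) × (231−186) + 151 = 49/118 × 45 + 151 ≈ 169.69 → 170.
CO: 18.545 ∈ [12.907, 21.344] ↔ index [101, 150].
101 + (18.545−12.907)·(150−101)/(21.344−12.907) = 101 + 5.638·49/8.437 ≈ 133.74, so AQI = 134.
NO₂ 1328.42: bracket 1246.75–1653.05 → index 151–200; slope 49/406.30, offset 81.67.
AQI = 151 + 49/406.30·81.67 ≈ 160.85 ⇒ 161.
PM2.5: 158.582 ∈ [157.739, 229.853] ↔ index [101, 150].
101 + (158.582−157.739)·(150−101)/(229.853−157.739) = 101 + 0.843·49/72.114 ≈ 101.57, so AQI = 102.
Sub-indices: PM10→110, SO₂→170, CO→134, NO₂→161, PM2.5→102. Overall AQI = max = 170; dominant pollutant is SO₂.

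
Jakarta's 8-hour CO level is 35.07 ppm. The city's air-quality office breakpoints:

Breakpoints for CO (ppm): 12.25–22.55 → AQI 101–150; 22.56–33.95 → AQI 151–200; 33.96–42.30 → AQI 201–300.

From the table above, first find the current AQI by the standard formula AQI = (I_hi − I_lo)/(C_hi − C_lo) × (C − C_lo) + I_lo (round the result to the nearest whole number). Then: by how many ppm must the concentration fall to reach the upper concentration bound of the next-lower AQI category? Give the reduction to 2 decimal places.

1.12

CO 35.07: bracket 33.96–42.30 → index 201–300; slope 99/8.34, offset 1.11.
AQI = 201 + 99/8.34·1.11 ≈ 214.18 ⇒ 214.
Current AQI 214 is in the Very Unhealthy range (201–300). The next-lower category tops out at AQI 200, whose upper concentration bound is 33.95 ppm.
Reduction needed = 35.07 − 33.95 = 1.12 ppm.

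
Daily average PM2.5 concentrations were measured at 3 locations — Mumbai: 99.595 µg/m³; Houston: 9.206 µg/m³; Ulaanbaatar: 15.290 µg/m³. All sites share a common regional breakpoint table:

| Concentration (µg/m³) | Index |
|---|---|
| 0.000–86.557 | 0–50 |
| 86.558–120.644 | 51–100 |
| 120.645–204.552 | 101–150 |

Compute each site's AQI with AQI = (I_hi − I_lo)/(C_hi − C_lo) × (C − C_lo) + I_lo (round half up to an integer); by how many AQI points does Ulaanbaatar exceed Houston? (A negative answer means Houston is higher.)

4

Mumbai: row 86.558–120.644 (AQI 51–100). (100−51)·(99.595−86.558)/(120.644−86.558) + 51 = 49·13.037/34.086 + 51 ≈ 69.74 → 70.
Houston 9.206: bracket 0.000–86.557 → index 0–50; slope 50/86.557, offset 9.206.
AQI = 0 + 50/86.557·9.206 ≈ 5.32 ⇒ 5.
Ulaanbaatar 15.290: bracket 0.000–86.557 → index 0–50; slope 50/86.557, offset 15.290.
AQI = 0 + 50/86.557·15.290 ≈ 8.83 ⇒ 9.
AQIs: Mumbai=70, Houston=5, Ulaanbaatar=9. Ulaanbaatar (9) − Houston (5) = 4.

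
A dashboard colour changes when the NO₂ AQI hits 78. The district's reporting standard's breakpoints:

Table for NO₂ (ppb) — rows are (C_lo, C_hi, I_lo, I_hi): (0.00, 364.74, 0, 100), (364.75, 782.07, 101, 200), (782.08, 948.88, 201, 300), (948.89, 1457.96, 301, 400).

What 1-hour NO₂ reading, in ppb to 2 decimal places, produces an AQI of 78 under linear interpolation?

284.50

AQI 78 lies in the 0–100 band, which corresponds to 0.00–364.74 ppb.
C = 0.00 + (78−0)×(364.74−0.00)/(100−0) = 0.00 + 78×364.74/100 ≈ 284.4972 ppb → 284.50 ppb to 2 dp.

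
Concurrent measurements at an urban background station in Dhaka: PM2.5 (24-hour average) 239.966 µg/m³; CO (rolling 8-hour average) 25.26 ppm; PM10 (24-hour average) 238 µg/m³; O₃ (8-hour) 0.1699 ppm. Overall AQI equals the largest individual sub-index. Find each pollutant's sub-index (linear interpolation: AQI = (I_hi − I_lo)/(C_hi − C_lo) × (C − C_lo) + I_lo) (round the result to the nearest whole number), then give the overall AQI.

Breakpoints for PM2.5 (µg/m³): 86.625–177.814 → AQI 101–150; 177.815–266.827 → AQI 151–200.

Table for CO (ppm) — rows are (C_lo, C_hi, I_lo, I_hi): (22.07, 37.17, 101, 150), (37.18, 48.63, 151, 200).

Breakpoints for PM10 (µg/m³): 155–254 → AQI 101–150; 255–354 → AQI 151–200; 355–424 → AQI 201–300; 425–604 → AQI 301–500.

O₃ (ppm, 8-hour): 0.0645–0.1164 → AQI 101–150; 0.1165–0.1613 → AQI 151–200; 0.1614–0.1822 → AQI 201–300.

PM2.5 239.966: bracket 177.815–266.827 → index 151–200; slope 49/89.012, offset 62.151.
AQI = 151 + 49/89.012·62.151 ≈ 185.21 ⇒ 185.
CO 25.26: bracket 22.07–37.17 → index 101–150; slope 49/15.10, offset 3.19.
AQI = 101 + 49/15.10·3.19 ≈ 111.35 ⇒ 111.
PM10 238: bracket 155–254 → index 101–150; slope 49/99, offset 83.
AQI = 101 + 49/99·83 ≈ 142.08 ⇒ 142.
O₃: 0.1699 lies in 0.1614–0.1822, so I_lo=201, I_hi=300, C_lo=0.1614, C_hi=0.1822.
(300−201)/(0.1822−0.1614) × (0.1699−0.1614) + 201 = 99/0.0208 × 0.0085 + 201 ≈ 241.46 → 241.
Sub-indices: PM2.5→185, CO→111, PM10→142, O₃→241. Overall AQI = max = 241; dominant pollutant is O₃.
AQI 241: Very Unhealthy.

241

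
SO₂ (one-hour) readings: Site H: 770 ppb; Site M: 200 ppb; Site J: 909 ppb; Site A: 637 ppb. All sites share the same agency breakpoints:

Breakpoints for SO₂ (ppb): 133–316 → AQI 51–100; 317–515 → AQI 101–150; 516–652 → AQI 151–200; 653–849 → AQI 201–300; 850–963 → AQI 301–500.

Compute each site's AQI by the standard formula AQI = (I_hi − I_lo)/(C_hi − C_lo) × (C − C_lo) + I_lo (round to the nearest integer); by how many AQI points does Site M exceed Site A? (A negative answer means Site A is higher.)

Site H: row 653–849 (AQI 201–300). (300−201)·(770−653)/(849−653) + 201 = 99·117/196 + 201 ≈ 260.10 → 260.
Site M: 200 ∈ [133, 316] ↔ index [51, 100].
51 + (200−133)·(100−51)/(316−133) = 51 + 67·49/183 ≈ 68.94, so AQI = 69.
Site J 909: bracket 850–963 → index 301–500; slope 199/113, offset 59.
AQI = 301 + 199/113·59 ≈ 404.90 ⇒ 405.
Site A 637: bracket 516–652 → index 151–200; slope 49/136, offset 121.
AQI = 151 + 49/136·121 ≈ 194.60 ⇒ 195.
AQIs: Site H=260, Site M=69, Site J=405, Site A=195. Site M (69) − Site A (195) = -126.

-126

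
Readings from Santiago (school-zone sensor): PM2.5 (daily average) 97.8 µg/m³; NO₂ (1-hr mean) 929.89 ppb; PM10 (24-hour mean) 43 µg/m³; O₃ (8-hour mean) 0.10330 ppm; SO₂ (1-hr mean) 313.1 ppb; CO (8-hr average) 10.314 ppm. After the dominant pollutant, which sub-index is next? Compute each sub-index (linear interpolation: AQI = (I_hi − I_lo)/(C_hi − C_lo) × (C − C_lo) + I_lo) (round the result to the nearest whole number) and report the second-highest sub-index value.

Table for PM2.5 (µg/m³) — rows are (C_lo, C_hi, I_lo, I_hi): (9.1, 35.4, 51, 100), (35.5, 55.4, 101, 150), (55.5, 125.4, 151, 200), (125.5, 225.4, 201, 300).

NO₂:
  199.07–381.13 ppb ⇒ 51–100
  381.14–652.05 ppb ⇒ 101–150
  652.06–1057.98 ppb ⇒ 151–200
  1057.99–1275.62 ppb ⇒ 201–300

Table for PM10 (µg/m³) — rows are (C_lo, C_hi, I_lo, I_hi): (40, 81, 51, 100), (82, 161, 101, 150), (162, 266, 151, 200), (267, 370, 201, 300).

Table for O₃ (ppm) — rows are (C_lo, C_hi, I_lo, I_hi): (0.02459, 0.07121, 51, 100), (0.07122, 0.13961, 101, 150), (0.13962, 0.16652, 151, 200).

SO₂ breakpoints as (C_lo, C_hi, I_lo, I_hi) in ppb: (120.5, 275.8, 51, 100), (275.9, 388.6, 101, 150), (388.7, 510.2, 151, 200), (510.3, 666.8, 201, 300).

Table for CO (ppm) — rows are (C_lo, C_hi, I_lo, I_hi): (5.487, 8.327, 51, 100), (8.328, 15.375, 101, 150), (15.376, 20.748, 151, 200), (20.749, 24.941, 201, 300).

PM2.5: row 55.5–125.4 (AQI 151–200). (200−151)·(97.8−55.5)/(125.4−55.5) + 151 = 49·42.3/69.9 + 151 ≈ 180.65 → 181.
NO₂: 929.89 ∈ [652.06, 1057.98] ↔ index [151, 200].
151 + (929.89−652.06)·(200−151)/(1057.98−652.06) = 151 + 277.83·49/405.92 ≈ 184.54, so AQI = 185.
PM10: 43 ∈ [40, 81] ↔ index [51, 100].
51 + (43−40)·(100−51)/(81−40) = 51 + 3·49/41 ≈ 54.59, so AQI = 55.
O₃: row 0.07122–0.13961 (AQI 101–150). (150−101)·(0.10330−0.07122)/(0.13961−0.07122) + 101 = 49·0.03208/0.06839 + 101 ≈ 123.98 → 124.
SO₂: 313.1 ∈ [275.9, 388.6] ↔ index [101, 150].
101 + (313.1−275.9)·(150−101)/(388.6−275.9) = 101 + 37.2·49/112.7 ≈ 117.17, so AQI = 117.
CO: 10.314 ∈ [8.328, 15.375] ↔ index [101, 150].
101 + (10.314−8.328)·(150−101)/(15.375−8.328) = 101 + 1.986·49/7.047 ≈ 114.81, so AQI = 115.
Sub-indices: PM2.5→181, NO₂→185, PM10→55, O₃→124, SO₂→117, CO→115. Ranked high→low: 185, 181, 124, 117, 115, 55. Second-highest sub-index = 181.

181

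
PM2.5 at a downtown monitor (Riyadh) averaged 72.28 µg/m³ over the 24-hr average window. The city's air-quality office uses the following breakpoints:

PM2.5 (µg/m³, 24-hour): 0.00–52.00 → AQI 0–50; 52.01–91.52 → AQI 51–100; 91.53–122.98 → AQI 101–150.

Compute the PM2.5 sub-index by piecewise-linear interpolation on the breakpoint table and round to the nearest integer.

76

PM2.5: 72.28 ∈ [52.01, 91.52] ↔ index [51, 100].
51 + (72.28−52.01)·(100−51)/(91.52−52.01) = 51 + 20.27·49/39.51 ≈ 76.14, so AQI = 76.
AQI 76 falls in the Moderate category.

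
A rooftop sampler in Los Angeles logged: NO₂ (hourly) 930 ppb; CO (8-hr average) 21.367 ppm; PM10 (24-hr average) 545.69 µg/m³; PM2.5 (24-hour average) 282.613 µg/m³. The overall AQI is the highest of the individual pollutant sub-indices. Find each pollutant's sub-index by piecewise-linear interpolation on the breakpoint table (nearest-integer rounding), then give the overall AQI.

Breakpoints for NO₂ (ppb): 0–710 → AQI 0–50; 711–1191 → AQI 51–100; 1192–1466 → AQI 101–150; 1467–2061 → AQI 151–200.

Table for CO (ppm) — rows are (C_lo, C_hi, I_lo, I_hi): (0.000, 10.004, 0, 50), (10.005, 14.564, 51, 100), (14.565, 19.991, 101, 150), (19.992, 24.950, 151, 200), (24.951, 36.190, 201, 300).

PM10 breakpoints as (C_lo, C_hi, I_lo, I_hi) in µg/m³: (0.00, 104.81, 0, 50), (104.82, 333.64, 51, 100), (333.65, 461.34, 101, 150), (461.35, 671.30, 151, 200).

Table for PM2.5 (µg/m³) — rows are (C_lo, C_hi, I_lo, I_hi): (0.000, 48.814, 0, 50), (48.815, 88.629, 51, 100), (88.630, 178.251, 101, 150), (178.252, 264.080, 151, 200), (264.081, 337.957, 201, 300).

NO₂: 930 lies in 711–1191, so I_lo=51, I_hi=100, C_lo=711, C_hi=1191.
(100−51)/(1191−711) × (930−711) + 51 = 49/480 × 219 + 51 ≈ 73.36 → 73.
CO 21.367: bracket 19.992–24.950 → index 151–200; slope 49/4.958, offset 1.375.
AQI = 151 + 49/4.958·1.375 ≈ 164.59 ⇒ 165.
PM10: 545.69 lies in 461.35–671.30, so I_lo=151, I_hi=200, C_lo=461.35, C_hi=671.30.
(200−151)/(671.30−461.35) × (545.69−461.35) + 151 = 49/209.95 × 84.34 + 151 ≈ 170.68 → 171.
PM2.5 282.613: bracket 264.081–337.957 → index 201–300; slope 99/73.876, offset 18.532.
AQI = 201 + 99/73.876·18.532 ≈ 225.83 ⇒ 226.
Sub-indices: NO₂→73, CO→165, PM10→171, PM2.5→226. Overall AQI = max = 226; dominant pollutant is PM2.5.

226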